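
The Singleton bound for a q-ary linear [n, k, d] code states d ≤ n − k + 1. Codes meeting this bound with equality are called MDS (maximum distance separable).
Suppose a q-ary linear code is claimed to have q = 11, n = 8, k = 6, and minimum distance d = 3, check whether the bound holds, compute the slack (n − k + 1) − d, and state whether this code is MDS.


Singleton RHS = n − k + 1 = 3, slack = 0, bound satisfied, MDS.

Singleton bound: d ≤ n − k + 1.
Here n = 8, k = 6, so n − k + 1 = 3.
Given d = 3, check d ≤ 3: YES.
Slack = (n − k + 1) − d = 0.
The code is MDS (slack = 0).
Description: the claimed parameters are [8, 6, 3]_11; such a code would be MDS (meets Singleton bound).


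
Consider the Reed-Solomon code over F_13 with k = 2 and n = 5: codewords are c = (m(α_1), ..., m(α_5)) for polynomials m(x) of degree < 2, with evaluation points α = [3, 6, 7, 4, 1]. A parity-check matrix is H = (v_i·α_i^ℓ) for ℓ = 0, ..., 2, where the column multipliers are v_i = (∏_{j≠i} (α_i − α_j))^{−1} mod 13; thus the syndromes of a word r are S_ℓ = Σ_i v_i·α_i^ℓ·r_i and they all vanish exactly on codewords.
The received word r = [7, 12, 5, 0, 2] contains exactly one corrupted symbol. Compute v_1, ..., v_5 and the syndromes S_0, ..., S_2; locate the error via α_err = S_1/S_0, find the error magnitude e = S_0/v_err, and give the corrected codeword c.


S = (3, 3, 3), error at position 5, error magnitude e = 7, c = [7, 12, 5, 0, 8].

Step 1: column multipliers v_i = (∏_{j≠i}(α_i − α_j))^{−1} mod 13.
  i = 1 (α = 3): (3−6)(3−7)(3−4)(3−1) = (−3)·(−4)·(−1)·2 = −24 ≡ 2, so v_1 = 2^{−1} = 7 (mod 13).
  i = 2 (α = 6): (6−3)(6−7)(6−4)(6−1) = 3·(−1)·2·5 = −30 ≡ 9, so v_2 = 9^{−1} = 3 (mod 13).
  i = 3 (α = 7): (7−3)(7−6)(7−4)(7−1) = 4·1·3·6 = 72 ≡ 7, so v_3 = 7^{−1} = 2 (mod 13).
  i = 4 (α = 4): (4−3)(4−6)(4−7)(4−1) = 1·(−2)·(−3)·3 = 18 ≡ 5, so v_4 = 5^{−1} = 8 (mod 13).
  i = 5 (α = 1): (1−3)(1−6)(1−7)(1−4) = (−2)·(−5)·(−6)·(−3) = 180 ≡ 11, so v_5 = 11^{−1} = 6 (mod 13).
  v = [7, 3, 2, 8, 6].
Step 2: syndromes of r = [7, 12, 5, 0, 2] (all sums mod 13).
  S_0 = Σ v_i r_i = 7·7 + 3·12 + 2·5 + 8·0 + 6·2 = 107 ≡ 3.
  S_1 = Σ v_i α_i r_i = 7·3·7 + 3·6·12 + 2·7·5 + 8·4·0 + 6·1·2 = 445 ≡ 3.
  α_i^2 mod 13 = [9, 10, 10, 3, 1].
  S_2 = Σ v_i α_i^2 r_i = 7·9·7 + 3·10·12 + 2·10·5 + 8·3·0 + 6·1·2 = 913 ≡ 3.
  S = (3, 3, 3) ≠ 0, so r is not a codeword (an error is present).
Step 3: locate the error. For a single error e at position i, S_ℓ = v_i·e·α_i^ℓ, so α_err = S_1/S_0.
  S_0^{−1} = 3^{−1} = 9 (mod 13), so α_err = 3·9 = 27 ≡ 1 = α_5. Error position i = 5.
  Consistency check: S_2/S_1 = 3·9 = 27 ≡ 1 = α_err ✓ (single-error assumption holds).
Step 4: error magnitude e = S_0/v_5 = S_0·∏_{j≠5}(α_5 − α_j) = 3·11 = 33 ≡ 7 (mod 13).
Step 5: correct position 5: c_5 = r_5 − e = 2 − 7 ≡ 8 (mod 13). Hence c = [7, 12, 5, 0, 8].
  Check: interpolating c through the α_i gives m(x) = 2 + 6·x (degree < 2) with m(α_i) = c_i for every i, so c is indeed a codeword.


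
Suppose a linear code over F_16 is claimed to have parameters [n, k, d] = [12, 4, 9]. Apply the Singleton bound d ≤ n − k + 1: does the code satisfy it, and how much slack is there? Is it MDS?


Singleton RHS = n − k + 1 = 9, slack = 0, bound satisfied, MDS.

Singleton bound: d ≤ n − k + 1.
Here n = 12, k = 4, so n − k + 1 = 9.
Given d = 9, check d ≤ 9: YES.
Slack = (n − k + 1) − d = 0.
The code is MDS (slack = 0).
Description: the claimed parameters are [12, 4, 9]_16; such a code would be MDS (meets Singleton bound).


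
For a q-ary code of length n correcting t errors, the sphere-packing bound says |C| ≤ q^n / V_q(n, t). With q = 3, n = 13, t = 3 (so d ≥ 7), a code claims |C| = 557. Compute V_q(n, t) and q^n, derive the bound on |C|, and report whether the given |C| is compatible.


V_q(n, t) = 2627, q^n = 1594323, Hamming bound = 606, |C| = 557 ≤ bound (satisfied).

Step 1: Compute V_q(n, t) = Σ_{j=0}^3 C(n, j) (q−1)^j.
  j = 0: C(13,0)·(2)^0 = 1·1 = 1.
  j = 1: C(13,1)·(2)^1 = 13·2 = 26.
  j = 2: C(13,2)·(2)^2 = 78·4 = 312.
  j = 3: C(13,3)·(2)^3 = 286·8 = 2288.
  V_q(n, t) = 1 + 26 + 312 + 2288 = 2627.
Step 2: q^n = 3^13 = 1594323.
Step 3: Hamming bound ⌊q^n / V_q(n,t)⌋ = ⌊1594323/2627⌋ = 606.
Step 4: Compare |C| = 557 to 606: satisfied.
The claimed |C| lies below the Hamming bound.


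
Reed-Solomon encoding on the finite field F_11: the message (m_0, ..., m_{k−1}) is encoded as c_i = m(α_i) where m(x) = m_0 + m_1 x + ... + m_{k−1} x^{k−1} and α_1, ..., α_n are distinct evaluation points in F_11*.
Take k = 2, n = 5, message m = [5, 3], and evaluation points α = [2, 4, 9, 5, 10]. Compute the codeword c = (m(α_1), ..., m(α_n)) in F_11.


c = [0, 6, 10, 9, 2]

Message polynomial: m(x) = 5 + 3·x (mod 11).
For each evaluation point α_i, compute m(α_i) mod 11:
  α_1 = 2: Horner steps 3 → 0, so m(2) = 0.
  α_2 = 4: Horner steps 3 → 6, so m(4) = 6.
  α_3 = 9: Horner steps 3 → 10, so m(9) = 10.
  α_4 = 5: Horner steps 3 → 9, so m(5) = 9.
  α_5 = 10: Horner steps 3 → 2, so m(10) = 2.
Codeword c = [0, 6, 10, 9, 2] ∈ F_11^5.


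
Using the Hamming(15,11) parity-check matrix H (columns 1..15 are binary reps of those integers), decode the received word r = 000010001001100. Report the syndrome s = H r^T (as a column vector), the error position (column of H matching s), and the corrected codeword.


s = (1, 1, 0, 1)^T, error position = 13, corrected codeword c = 000010001001000

Compute s = H r^T mod 2 one row at a time:
  s_1 = 0 + 1 + 0 + 0 + 1 + 1 + 0 + 0 = 3 ≡ 1 (mod 2).
  s_2 = 0 + 1 + 0 + 0 + 1 + 1 + 0 + 0 = 3 ≡ 1 (mod 2).
  s_3 = 0 + 0 + 0 + 0 + 0 + 0 + 0 + 0 = 0 ≡ 0 (mod 2).
  s_4 = 0 + 0 + 1 + 0 + 1 + 0 + 1 + 0 = 3 ≡ 1 (mod 2).
s = (1, 1, 0, 1)^T — this equals column 13 of H (binary 1101), so error is at position 13.
Correct: flip bit 13 of r = 000010001001100 to get c = 000010001001000.


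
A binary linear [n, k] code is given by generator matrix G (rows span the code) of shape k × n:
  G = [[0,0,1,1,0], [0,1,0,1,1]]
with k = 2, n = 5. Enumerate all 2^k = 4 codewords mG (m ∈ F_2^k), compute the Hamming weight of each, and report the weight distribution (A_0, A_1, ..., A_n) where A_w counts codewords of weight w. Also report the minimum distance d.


Weight distribution: A_0 = 1, A_2 = 1, A_3 = 2. Minimum distance d = 2.

Enumerate all 2^2 = 4 messages m ∈ F_2^2.
For each, compute codeword c = mG in F_2^5, then tally its weight.
  m = 00 → c = 00000, weight = 0.
  m = 10 → c = 00110, weight = 2.
  m = 01 → c = 01011, weight = 3.
  m = 11 → c = 01101, weight = 3.
Tally weights:
  weight 0: 1 codewords.
  weight 2: 1 codewords.
  weight 3: 2 codewords.
Minimum distance d = smallest w > 0 with A_w > 0 = 2.
Sanity: Σ A_w = 4 = 2^2 = 4 ✓.


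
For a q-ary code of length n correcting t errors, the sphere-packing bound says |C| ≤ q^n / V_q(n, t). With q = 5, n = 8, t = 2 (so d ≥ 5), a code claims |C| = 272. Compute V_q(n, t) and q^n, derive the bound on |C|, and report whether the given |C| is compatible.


V_q(n, t) = 481, q^n = 390625, Hamming bound = 812, |C| = 272 ≤ bound (satisfied).

Step 1: Compute V_q(n, t) = Σ_{j=0}^2 C(n, j) (q−1)^j.
  j = 0: C(8,0)·(4)^0 = 1·1 = 1.
  j = 1: C(8,1)·(4)^1 = 8·4 = 32.
  j = 2: C(8,2)·(4)^2 = 28·16 = 448.
  V_q(n, t) = 1 + 32 + 448 = 481.
Step 2: q^n = 5^8 = 390625.
Step 3: Hamming bound ⌊q^n / V_q(n,t)⌋ = ⌊390625/481⌋ = 812.
Step 4: Compare |C| = 272 to 812: satisfied.
The claimed |C| lies below the Hamming bound.


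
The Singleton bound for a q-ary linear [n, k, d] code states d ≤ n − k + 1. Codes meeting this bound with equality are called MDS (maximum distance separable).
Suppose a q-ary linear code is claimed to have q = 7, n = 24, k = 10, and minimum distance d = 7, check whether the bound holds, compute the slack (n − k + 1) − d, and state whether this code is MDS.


Singleton RHS = n − k + 1 = 15, slack = 8, bound satisfied, not MDS.

Singleton bound: d ≤ n − k + 1.
Here n = 24, k = 10, so n − k + 1 = 15.
Given d = 7, check d ≤ 15: YES.
Slack = (n − k + 1) − d = 8.
The code is NOT MDS (slack = 8 > 0).
Description: the claimed parameters are [24, 10, 7]_7; such a code would be non-MDS.


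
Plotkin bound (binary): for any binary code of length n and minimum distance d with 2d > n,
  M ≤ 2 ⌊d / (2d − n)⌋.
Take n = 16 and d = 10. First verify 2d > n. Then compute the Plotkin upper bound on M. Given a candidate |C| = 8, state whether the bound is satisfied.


Plotkin bound M ≤ 4; given |C| = 8 > bound (violated).

Check applicability: 2d = 20, n = 16.
2d − n = 4 > 0, so Plotkin applies.
Compute d/(2d−n) = 10/4 ≈ 2.5000.
⌊d/(2d−n)⌋ = 2.
Plotkin bound: M ≤ 2·2 = 4.
Given |C| = 8, check: VIOLATED.
This |C| is above the Plotkin bound, so no binary code with n = 16, d = 10 and 8 codewords exists.


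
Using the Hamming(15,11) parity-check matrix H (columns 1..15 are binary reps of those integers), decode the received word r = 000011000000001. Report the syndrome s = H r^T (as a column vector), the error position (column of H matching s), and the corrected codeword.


s = (1, 1, 0, 0)^T, error position = 12, corrected codeword c = 000011000001001

Compute s = H r^T mod 2 one row at a time:
  s_1 = 0 + 0 + 0 + 0 + 0 + 0 + 0 + 1 = 1 ≡ 1 (mod 2).
  s_2 = 0 + 1 + 1 + 0 + 0 + 0 + 0 + 1 = 3 ≡ 1 (mod 2).
  s_3 = 0 + 0 + 1 + 0 + 0 + 0 + 0 + 1 = 2 ≡ 0 (mod 2).
  s_4 = 0 + 0 + 1 + 0 + 0 + 0 + 0 + 1 = 2 ≡ 0 (mod 2).
s = (1, 1, 0, 0)^T — this equals column 12 of H (binary 1100), so error is at position 12.
Correct: flip bit 12 of r = 000011000000001 to get c = 000011000001001.


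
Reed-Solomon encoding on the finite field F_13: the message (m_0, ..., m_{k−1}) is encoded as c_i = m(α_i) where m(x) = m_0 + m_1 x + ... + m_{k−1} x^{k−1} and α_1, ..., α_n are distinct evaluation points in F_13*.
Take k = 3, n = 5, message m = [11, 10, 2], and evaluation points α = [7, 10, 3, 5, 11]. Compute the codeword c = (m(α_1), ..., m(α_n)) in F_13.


c = [10, 12, 7, 7, 12]

Message polynomial: m(x) = 11 + 10·x + 2·x^2 (mod 13).
For each evaluation point α_i, compute m(α_i) mod 13:
  α_1 = 7: Horner steps 2 → 11 → 10, so m(7) = 10.
  α_2 = 10: Horner steps 2 → 4 → 12, so m(10) = 12.
  α_3 = 3: Horner steps 2 → 3 → 7, so m(3) = 7.
  α_4 = 5: Horner steps 2 → 7 → 7, so m(5) = 7.
  α_5 = 11: Horner steps 2 → 6 → 12, so m(11) = 12.
Codeword c = [10, 12, 7, 7, 12] ∈ F_13^5.


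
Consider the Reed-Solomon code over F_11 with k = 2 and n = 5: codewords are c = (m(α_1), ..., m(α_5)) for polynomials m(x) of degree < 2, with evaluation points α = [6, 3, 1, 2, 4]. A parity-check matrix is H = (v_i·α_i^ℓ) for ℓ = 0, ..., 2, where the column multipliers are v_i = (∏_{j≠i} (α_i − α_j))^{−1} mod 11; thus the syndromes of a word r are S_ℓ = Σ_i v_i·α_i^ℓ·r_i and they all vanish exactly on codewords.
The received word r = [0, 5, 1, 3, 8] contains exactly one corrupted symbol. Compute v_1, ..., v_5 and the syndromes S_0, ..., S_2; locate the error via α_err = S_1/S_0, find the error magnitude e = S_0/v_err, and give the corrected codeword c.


S = (10, 7, 6), error at position 5, error magnitude e = 1, c = [0, 5, 1, 3, 7].

Step 1: column multipliers v_i = (∏_{j≠i}(α_i − α_j))^{−1} mod 11.
  i = 1 (α = 6): (6−3)(6−1)(6−2)(6−4) = 3·5·4·2 = 120 ≡ 10, so v_1 = 10^{−1} = 10 (mod 11).
  i = 2 (α = 3): (3−6)(3−1)(3−2)(3−4) = (−3)·2·1·(−1) = 6 ≡ 6, so v_2 = 6^{−1} = 2 (mod 11).
  i = 3 (α = 1): (1−6)(1−3)(1−2)(1−4) = (−5)·(−2)·(−1)·(−3) = 30 ≡ 8, so v_3 = 8^{−1} = 7 (mod 11).
  i = 4 (α = 2): (2−6)(2−3)(2−1)(2−4) = (−4)·(−1)·1·(−2) = −8 ≡ 3, so v_4 = 3^{−1} = 4 (mod 11).
  i = 5 (α = 4): (4−6)(4−3)(4−1)(4−2) = (−2)·1·3·2 = −12 ≡ 10, so v_5 = 10^{−1} = 10 (mod 11).
  v = [10, 2, 7, 4, 10].
Step 2: syndromes of r = [0, 5, 1, 3, 8] (all sums mod 11).
  S_0 = Σ v_i r_i = 10·0 + 2·5 + 7·1 + 4·3 + 10·8 = 109 ≡ 10.
  S_1 = Σ v_i α_i r_i = 10·6·0 + 2·3·5 + 7·1·1 + 4·2·3 + 10·4·8 = 381 ≡ 7.
  α_i^2 mod 11 = [3, 9, 1, 4, 5].
  S_2 = Σ v_i α_i^2 r_i = 10·3·0 + 2·9·5 + 7·1·1 + 4·4·3 + 10·5·8 = 545 ≡ 6.
  S = (10, 7, 6) ≠ 0, so r is not a codeword (an error is present).
Step 3: locate the error. For a single error e at position i, S_ℓ = v_i·e·α_i^ℓ, so α_err = S_1/S_0.
  S_0^{−1} = 10^{−1} = 10 (mod 11), so α_err = 7·10 = 70 ≡ 4 = α_5. Error position i = 5.
  Consistency check: S_2/S_1 = 6·8 = 48 ≡ 4 = α_err ✓ (single-error assumption holds).
Step 4: error magnitude e = S_0/v_5 = S_0·∏_{j≠5}(α_5 − α_j) = 10·10 = 100 ≡ 1 (mod 11).
Step 5: correct position 5: c_5 = r_5 − e = 8 − 1 ≡ 7 (mod 11). Hence c = [0, 5, 1, 3, 7].
  Check: interpolating c through the α_i gives m(x) = 10 + 2·x (degree < 2) with m(α_i) = c_i for every i, so c is indeed a codeword.


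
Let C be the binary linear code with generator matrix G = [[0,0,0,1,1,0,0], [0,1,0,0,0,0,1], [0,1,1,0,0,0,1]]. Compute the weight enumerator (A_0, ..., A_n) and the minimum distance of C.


Weight distribution: A_0 = 1, A_1 = 1, A_2 = 2, A_3 = 2, A_4 = 1, A_5 = 1. Minimum distance d = 1.

Enumerate all 2^3 = 8 messages m ∈ F_2^3.
For each, compute codeword c = mG in F_2^7, then tally its weight.
  m = 000 → c = 0000000, weight = 0.
  m = 100 → c = 0001100, weight = 2.
  m = 010 → c = 0100001, weight = 2.
  m = 110 → c = 0101101, weight = 4.
  m = 001 → c = 0110001, weight = 3.
  m = 101 → c = 0111101, weight = 5.
  m = 011 → c = 0010000, weight = 1.
  m = 111 → c = 0011100, weight = 3.
Tally weights:
  weight 0: 1 codewords.
  weight 1: 1 codewords.
  weight 2: 2 codewords.
  weight 3: 2 codewords.
  weight 4: 1 codewords.
  weight 5: 1 codewords.
Minimum distance d = smallest w > 0 with A_w > 0 = 1.
Sanity: Σ A_w = 8 = 2^3 = 8 ✓.


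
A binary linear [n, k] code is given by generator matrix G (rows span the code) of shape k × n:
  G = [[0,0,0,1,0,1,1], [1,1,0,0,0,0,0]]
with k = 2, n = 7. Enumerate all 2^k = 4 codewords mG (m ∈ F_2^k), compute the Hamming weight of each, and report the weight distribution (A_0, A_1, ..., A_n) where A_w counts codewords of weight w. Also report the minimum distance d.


Weight distribution: A_0 = 1, A_2 = 1, A_3 = 1, A_5 = 1. Minimum distance d = 2.

Enumerate all 2^2 = 4 messages m ∈ F_2^2.
For each, compute codeword c = mG in F_2^7, then tally its weight.
  m = 00 → c = 0000000, weight = 0.
  m = 10 → c = 0001011, weight = 3.
  m = 01 → c = 1100000, weight = 2.
  m = 11 → c = 1101011, weight = 5.
Tally weights:
  weight 0: 1 codewords.
  weight 2: 1 codewords.
  weight 3: 1 codewords.
  weight 5: 1 codewords.
Minimum distance d = smallest w > 0 with A_w > 0 = 2.
Sanity: Σ A_w = 4 = 2^2 = 4 ✓.


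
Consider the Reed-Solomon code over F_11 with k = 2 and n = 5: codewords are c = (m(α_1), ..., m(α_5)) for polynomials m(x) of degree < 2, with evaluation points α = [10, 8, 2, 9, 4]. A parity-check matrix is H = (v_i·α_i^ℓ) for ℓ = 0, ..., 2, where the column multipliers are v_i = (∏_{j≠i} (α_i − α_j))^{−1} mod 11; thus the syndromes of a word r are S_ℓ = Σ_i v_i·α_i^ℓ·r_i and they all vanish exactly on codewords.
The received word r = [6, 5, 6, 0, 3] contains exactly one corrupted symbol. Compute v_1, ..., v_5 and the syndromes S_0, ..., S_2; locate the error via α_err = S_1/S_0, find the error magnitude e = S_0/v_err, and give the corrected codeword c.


S = (4, 8, 5), error at position 3, error magnitude e = 4, c = [6, 5, 2, 0, 3].

Step 1: column multipliers v_i = (∏_{j≠i}(α_i − α_j))^{−1} mod 11.
  i = 1 (α = 10): (10−8)(10−2)(10−9)(10−4) = 2·8·1·6 = 96 ≡ 8, so v_1 = 8^{−1} = 7 (mod 11).
  i = 2 (α = 8): (8−10)(8−2)(8−9)(8−4) = (−2)·6·(−1)·4 = 48 ≡ 4, so v_2 = 4^{−1} = 3 (mod 11).
  i = 3 (α = 2): (2−10)(2−8)(2−9)(2−4) = (−8)·(−6)·(−7)·(−2) = 672 ≡ 1, so v_3 = 1^{−1} = 1 (mod 11).
  i = 4 (α = 9): (9−10)(9−8)(9−2)(9−4) = (−1)·1·7·5 = −35 ≡ 9, so v_4 = 9^{−1} = 5 (mod 11).
  i = 5 (α = 4): (4−10)(4−8)(4−2)(4−9) = (−6)·(−4)·2·(−5) = −240 ≡ 2, so v_5 = 2^{−1} = 6 (mod 11).
  v = [7, 3, 1, 5, 6].
Step 2: syndromes of r = [6, 5, 6, 0, 3] (all sums mod 11).
  S_0 = Σ v_i r_i = 7·6 + 3·5 + 1·6 + 5·0 + 6·3 = 81 ≡ 4.
  S_1 = Σ v_i α_i r_i = 7·10·6 + 3·8·5 + 1·2·6 + 5·9·0 + 6·4·3 = 624 ≡ 8.
  α_i^2 mod 11 = [1, 9, 4, 4, 5].
  S_2 = Σ v_i α_i^2 r_i = 7·1·6 + 3·9·5 + 1·4·6 + 5·4·0 + 6·5·3 = 291 ≡ 5.
  S = (4, 8, 5) ≠ 0, so r is not a codeword (an error is present).
Step 3: locate the error. For a single error e at position i, S_ℓ = v_i·e·α_i^ℓ, so α_err = S_1/S_0.
  S_0^{−1} = 4^{−1} = 3 (mod 11), so α_err = 8·3 = 24 ≡ 2 = α_3. Error position i = 3.
  Consistency check: S_2/S_1 = 5·7 = 35 ≡ 2 = α_err ✓ (single-error assumption holds).
Step 4: error magnitude e = S_0/v_3 = S_0·∏_{j≠3}(α_3 − α_j) = 4·1 = 4 ≡ 4 (mod 11).
Step 5: correct position 3: c_3 = r_3 − e = 6 − 4 ≡ 2 (mod 11). Hence c = [6, 5, 2, 0, 3].
  Check: interpolating c through the α_i gives m(x) = 1 + 6·x (degree < 2) with m(α_i) = c_i for every i, so c is indeed a codeword.


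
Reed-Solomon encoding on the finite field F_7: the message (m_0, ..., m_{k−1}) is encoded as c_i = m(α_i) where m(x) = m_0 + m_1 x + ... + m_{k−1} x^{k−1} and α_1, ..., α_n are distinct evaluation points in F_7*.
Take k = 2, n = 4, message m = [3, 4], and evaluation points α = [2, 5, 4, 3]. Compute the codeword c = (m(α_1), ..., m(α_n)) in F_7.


c = [4, 2, 5, 1]

Message polynomial: m(x) = 3 + 4·x (mod 7).
For each evaluation point α_i, compute m(α_i) mod 7:
  α_1 = 2: Horner steps 4 → 4, so m(2) = 4.
  α_2 = 5: Horner steps 4 → 2, so m(5) = 2.
  α_3 = 4: Horner steps 4 → 5, so m(4) = 5.
  α_4 = 3: Horner steps 4 → 1, so m(3) = 1.
Codeword c = [4, 2, 5, 1] ∈ F_7^4.


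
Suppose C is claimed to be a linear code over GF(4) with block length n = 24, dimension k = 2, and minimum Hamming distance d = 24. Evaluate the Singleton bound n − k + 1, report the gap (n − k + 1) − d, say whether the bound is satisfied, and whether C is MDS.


Singleton RHS = n − k + 1 = 23, slack = -1, bound violated (no such code; not MDS).

Singleton bound: d ≤ n − k + 1.
Here n = 24, k = 2, so n − k + 1 = 23.
Given d = 24, check d ≤ 23: NO.
Slack = (n − k + 1) − d = -1.
The slack is negative: d = 24 exceeds n − k + 1 = 23 by 1, so the Singleton bound is violated and no linear [24, 2, 24]_4 code can exist. In particular it is not MDS (MDS requires d = n − k + 1 exactly).
Description: the claimed parameters are [24, 2, 24]_4; such a code would be impossible (violates the Singleton bound).


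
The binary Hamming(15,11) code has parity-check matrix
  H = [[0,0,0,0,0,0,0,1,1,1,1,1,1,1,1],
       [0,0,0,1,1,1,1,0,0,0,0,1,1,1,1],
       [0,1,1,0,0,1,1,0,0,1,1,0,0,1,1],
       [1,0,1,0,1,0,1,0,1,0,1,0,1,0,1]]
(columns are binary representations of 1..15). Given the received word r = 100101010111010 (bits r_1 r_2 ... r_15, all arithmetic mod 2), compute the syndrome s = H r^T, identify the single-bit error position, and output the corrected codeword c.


s = (1, 0, 0, 0)^T, error position = 8, corrected codeword c = 100101000111010

Compute s = H r^T mod 2 one row at a time:
  s_1 = 1 + 0 + 1 + 1 + 1 + 0 + 1 + 0 = 5 ≡ 1 (mod 2).
  s_2 = 1 + 0 + 1 + 0 + 1 + 0 + 1 + 0 = 4 ≡ 0 (mod 2).
  s_3 = 0 + 0 + 1 + 0 + 1 + 1 + 1 + 0 = 4 ≡ 0 (mod 2).
  s_4 = 1 + 0 + 0 + 0 + 0 + 1 + 0 + 0 = 2 ≡ 0 (mod 2).
s = (1, 0, 0, 0)^T — this equals column 8 of H (binary 1000), so error is at position 8.
Correct: flip bit 8 of r = 100101010111010 to get c = 100101000111010.


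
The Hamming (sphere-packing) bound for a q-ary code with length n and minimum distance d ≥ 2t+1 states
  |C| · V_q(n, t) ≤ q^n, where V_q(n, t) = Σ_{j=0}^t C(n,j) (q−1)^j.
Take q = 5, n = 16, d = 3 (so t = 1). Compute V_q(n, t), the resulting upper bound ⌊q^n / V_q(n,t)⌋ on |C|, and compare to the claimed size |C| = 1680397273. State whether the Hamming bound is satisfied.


V_q(n, t) = 65, q^n = 152587890625, Hamming bound = 2347506009, |C| = 1680397273 ≤ bound (satisfied).

Step 1: Compute V_q(n, t) = Σ_{j=0}^1 C(n, j) (q−1)^j.
  j = 0: C(16,0)·(4)^0 = 1·1 = 1.
  j = 1: C(16,1)·(4)^1 = 16·4 = 64.
  V_q(n, t) = 1 + 64 = 65.
Step 2: q^n = 5^16 = 152587890625.
Step 3: Hamming bound ⌊q^n / V_q(n,t)⌋ = ⌊152587890625/65⌋ = 2347506009.
Step 4: Compare |C| = 1680397273 to 2347506009: satisfied.
The claimed |C| lies below the Hamming bound.


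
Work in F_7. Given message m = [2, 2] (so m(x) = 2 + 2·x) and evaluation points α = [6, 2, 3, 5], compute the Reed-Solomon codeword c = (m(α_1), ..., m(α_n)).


c = [0, 6, 1, 5]

Message polynomial: m(x) = 2 + 2·x (mod 7).
For each evaluation point α_i, compute m(α_i) mod 7:
  α_1 = 6: Horner steps 2 → 0, so m(6) = 0.
  α_2 = 2: Horner steps 2 → 6, so m(2) = 6.
  α_3 = 3: Horner steps 2 → 1, so m(3) = 1.
  α_4 = 5: Horner steps 2 → 5, so m(5) = 5.
Codeword c = [0, 6, 1, 5] ∈ F_7^4.


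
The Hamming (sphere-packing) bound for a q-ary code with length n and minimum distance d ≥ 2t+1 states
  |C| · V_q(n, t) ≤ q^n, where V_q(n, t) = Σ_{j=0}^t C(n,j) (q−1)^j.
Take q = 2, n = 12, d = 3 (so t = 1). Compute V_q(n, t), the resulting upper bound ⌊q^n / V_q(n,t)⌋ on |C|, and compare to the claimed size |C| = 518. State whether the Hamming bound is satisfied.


V_q(n, t) = 13, q^n = 4096, Hamming bound = 315, |C| = 518 > bound (violated).

Step 1: Compute V_q(n, t) = Σ_{j=0}^1 C(n, j) (q−1)^j.
  j = 0: C(12,0)·(1)^0 = 1·1 = 1.
  j = 1: C(12,1)·(1)^1 = 12·1 = 12.
  V_q(n, t) = 1 + 12 = 13.
Step 2: q^n = 2^12 = 4096.
Step 3: Hamming bound ⌊q^n / V_q(n,t)⌋ = ⌊4096/13⌋ = 315.
Step 4: Compare |C| = 518 to 315: violated.
The claimed |C| lies above the Hamming bound, so no 2-ary code of length 12 with d ≥ 3 can have 518 codewords.


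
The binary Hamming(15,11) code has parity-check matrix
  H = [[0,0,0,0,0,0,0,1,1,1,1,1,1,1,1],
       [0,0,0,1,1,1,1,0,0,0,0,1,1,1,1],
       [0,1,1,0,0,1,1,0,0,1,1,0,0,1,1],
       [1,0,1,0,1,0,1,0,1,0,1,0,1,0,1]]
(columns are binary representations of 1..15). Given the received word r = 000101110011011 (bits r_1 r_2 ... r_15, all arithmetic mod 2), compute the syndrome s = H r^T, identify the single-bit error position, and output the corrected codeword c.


s = (1, 0, 1, 1)^T, error position = 11, corrected codeword c = 000101110001011

Compute s = H r^T mod 2 one row at a time:
  s_1 = 1 + 0 + 0 + 1 + 1 + 0 + 1 + 1 = 5 ≡ 1 (mod 2).
  s_2 = 1 + 0 + 1 + 1 + 1 + 0 + 1 + 1 = 6 ≡ 0 (mod 2).
  s_3 = 0 + 0 + 1 + 1 + 0 + 1 + 1 + 1 = 5 ≡ 1 (mod 2).
  s_4 = 0 + 0 + 0 + 1 + 0 + 1 + 0 + 1 = 3 ≡ 1 (mod 2).
s = (1, 0, 1, 1)^T — this equals column 11 of H (binary 1011), so error is at position 11.
Correct: flip bit 11 of r = 000101110011011 to get c = 000101110001011.


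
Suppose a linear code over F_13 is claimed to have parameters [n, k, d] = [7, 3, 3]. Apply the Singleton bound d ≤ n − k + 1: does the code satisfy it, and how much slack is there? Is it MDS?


Singleton RHS = n − k + 1 = 5, slack = 2, bound satisfied, not MDS.

Singleton bound: d ≤ n − k + 1.
Here n = 7, k = 3, so n − k + 1 = 5.
Given d = 3, check d ≤ 5: YES.
Slack = (n − k + 1) − d = 2.
The code is NOT MDS (slack = 2 > 0).
Description: the claimed parameters are [7, 3, 3]_13; such a code would be non-MDS.


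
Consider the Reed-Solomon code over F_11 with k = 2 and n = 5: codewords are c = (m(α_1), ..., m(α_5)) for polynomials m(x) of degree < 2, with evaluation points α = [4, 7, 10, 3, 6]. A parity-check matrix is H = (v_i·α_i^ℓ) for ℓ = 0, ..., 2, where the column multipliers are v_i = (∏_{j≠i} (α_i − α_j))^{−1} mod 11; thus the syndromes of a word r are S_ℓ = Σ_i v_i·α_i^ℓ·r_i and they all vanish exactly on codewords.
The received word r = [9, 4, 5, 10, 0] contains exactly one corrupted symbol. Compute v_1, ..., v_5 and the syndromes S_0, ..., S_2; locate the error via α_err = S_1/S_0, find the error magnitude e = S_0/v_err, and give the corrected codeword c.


S = (9, 3, 1), error at position 1, error magnitude e = 6, c = [3, 4, 5, 10, 0].

Step 1: column multipliers v_i = (∏_{j≠i}(α_i − α_j))^{−1} mod 11.
  i = 1 (α = 4): (4−7)(4−10)(4−3)(4−6) = (−3)·(−6)·1·(−2) = −36 ≡ 8, so v_1 = 8^{−1} = 7 (mod 11).
  i = 2 (α = 7): (7−4)(7−10)(7−3)(7−6) = 3·(−3)·4·1 = −36 ≡ 8, so v_2 = 8^{−1} = 7 (mod 11).
  i = 3 (α = 10): (10−4)(10−7)(10−3)(10−6) = 6·3·7·4 = 504 ≡ 9, so v_3 = 9^{−1} = 5 (mod 11).
  i = 4 (α = 3): (3−4)(3−7)(3−10)(3−6) = (−1)·(−4)·(−7)·(−3) = 84 ≡ 7, so v_4 = 7^{−1} = 8 (mod 11).
  i = 5 (α = 6): (6−4)(6−7)(6−10)(6−3) = 2·(−1)·(−4)·3 = 24 ≡ 2, so v_5 = 2^{−1} = 6 (mod 11).
  v = [7, 7, 5, 8, 6].
Step 2: syndromes of r = [9, 4, 5, 10, 0] (all sums mod 11).
  S_0 = Σ v_i r_i = 7·9 + 7·4 + 5·5 + 8·10 + 6·0 = 196 ≡ 9.
  S_1 = Σ v_i α_i r_i = 7·4·9 + 7·7·4 + 5·10·5 + 8·3·10 + 6·6·0 = 938 ≡ 3.
  α_i^2 mod 11 = [5, 5, 1, 9, 3].
  S_2 = Σ v_i α_i^2 r_i = 7·5·9 + 7·5·4 + 5·1·5 + 8·9·10 + 6·3·0 = 1200 ≡ 1.
  S = (9, 3, 1) ≠ 0, so r is not a codeword (an error is present).
Step 3: locate the error. For a single error e at position i, S_ℓ = v_i·e·α_i^ℓ, so α_err = S_1/S_0.
  S_0^{−1} = 9^{−1} = 5 (mod 11), so α_err = 3·5 = 15 ≡ 4 = α_1. Error position i = 1.
  Consistency check: S_2/S_1 = 1·4 = 4 ≡ 4 = α_err ✓ (single-error assumption holds).
Step 4: error magnitude e = S_0/v_1 = S_0·∏_{j≠1}(α_1 − α_j) = 9·8 = 72 ≡ 6 (mod 11).
Step 5: correct position 1: c_1 = r_1 − e = 9 − 6 ≡ 3 (mod 11). Hence c = [3, 4, 5, 10, 0].
  Check: interpolating c through the α_i gives m(x) = 9 + 4·x (degree < 2) with m(α_i) = c_i for every i, so c is indeed a codeword.


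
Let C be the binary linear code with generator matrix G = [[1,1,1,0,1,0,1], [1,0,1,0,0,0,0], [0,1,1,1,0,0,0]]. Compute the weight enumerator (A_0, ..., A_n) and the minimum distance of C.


Weight distribution: A_0 = 1, A_2 = 1, A_3 = 3, A_4 = 2, A_5 = 1. Minimum distance d = 2.

Enumerate all 2^3 = 8 messages m ∈ F_2^3.
For each, compute codeword c = mG in F_2^7, then tally its weight.
  m = 000 → c = 0000000, weight = 0.
  m = 100 → c = 1110101, weight = 5.
  m = 010 → c = 1010000, weight = 2.
  m = 110 → c = 0100101, weight = 3.
  m = 001 → c = 0111000, weight = 3.
  m = 101 → c = 1001101, weight = 4.
  m = 011 → c = 1101000, weight = 3.
  m = 111 → c = 0011101, weight = 4.
Tally weights:
  weight 0: 1 codewords.
  weight 2: 1 codewords.
  weight 3: 3 codewords.
  weight 4: 2 codewords.
  weight 5: 1 codewords.
Minimum distance d = smallest w > 0 with A_w > 0 = 2.
Sanity: Σ A_w = 8 = 2^3 = 8 ✓.


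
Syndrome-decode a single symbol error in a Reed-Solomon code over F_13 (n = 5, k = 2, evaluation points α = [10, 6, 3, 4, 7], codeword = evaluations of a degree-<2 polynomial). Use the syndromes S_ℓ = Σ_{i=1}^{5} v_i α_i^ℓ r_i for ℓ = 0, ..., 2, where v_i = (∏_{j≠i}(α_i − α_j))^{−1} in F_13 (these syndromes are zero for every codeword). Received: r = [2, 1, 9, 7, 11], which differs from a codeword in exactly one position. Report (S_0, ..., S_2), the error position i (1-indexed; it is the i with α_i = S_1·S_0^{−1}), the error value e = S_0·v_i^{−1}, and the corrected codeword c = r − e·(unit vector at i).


S = (2, 6, 5), error at position 3, error magnitude e = 12, c = [2, 1, 10, 7, 11].

Step 1: column multipliers v_i = (∏_{j≠i}(α_i − α_j))^{−1} mod 13.
  i = 1 (α = 10): (10−6)(10−3)(10−4)(10−7) = 4·7·6·3 = 504 ≡ 10, so v_1 = 10^{−1} = 4 (mod 13).
  i = 2 (α = 6): (6−10)(6−3)(6−4)(6−7) = (−4)·3·2·(−1) = 24 ≡ 11, so v_2 = 11^{−1} = 6 (mod 13).
  i = 3 (α = 3): (3−10)(3−6)(3−4)(3−7) = (−7)·(−3)·(−1)·(−4) = 84 ≡ 6, so v_3 = 6^{−1} = 11 (mod 13).
  i = 4 (α = 4): (4−10)(4−6)(4−3)(4−7) = (−6)·(−2)·1·(−3) = −36 ≡ 3, so v_4 = 3^{−1} = 9 (mod 13).
  i = 5 (α = 7): (7−10)(7−6)(7−3)(7−4) = (−3)·1·4·3 = −36 ≡ 3, so v_5 = 3^{−1} = 9 (mod 13).
  v = [4, 6, 11, 9, 9].
Step 2: syndromes of r = [2, 1, 9, 7, 11] (all sums mod 13).
  S_0 = Σ v_i r_i = 4·2 + 6·1 + 11·9 + 9·7 + 9·11 = 275 ≡ 2.
  S_1 = Σ v_i α_i r_i = 4·10·2 + 6·6·1 + 11·3·9 + 9·4·7 + 9·7·11 = 1358 ≡ 6.
  α_i^2 mod 13 = [9, 10, 9, 3, 10].
  S_2 = Σ v_i α_i^2 r_i = 4·9·2 + 6·10·1 + 11·9·9 + 9·3·7 + 9·10·11 = 2202 ≡ 5.
  S = (2, 6, 5) ≠ 0, so r is not a codeword (an error is present).
Step 3: locate the error. For a single error e at position i, S_ℓ = v_i·e·α_i^ℓ, so α_err = S_1/S_0.
  S_0^{−1} = 2^{−1} = 7 (mod 13), so α_err = 6·7 = 42 ≡ 3 = α_3. Error position i = 3.
  Consistency check: S_2/S_1 = 5·11 = 55 ≡ 3 = α_err ✓ (single-error assumption holds).
Step 4: error magnitude e = S_0/v_3 = S_0·∏_{j≠3}(α_3 − α_j) = 2·6 = 12 ≡ 12 (mod 13).
Step 5: correct position 3: c_3 = r_3 − e = 9 − 12 ≡ 10 (mod 13). Hence c = [2, 1, 10, 7, 11].
  Check: interpolating c through the α_i gives m(x) = 6 + 10·x (degree < 2) with m(α_i) = c_i for every i, so c is indeed a codeword.


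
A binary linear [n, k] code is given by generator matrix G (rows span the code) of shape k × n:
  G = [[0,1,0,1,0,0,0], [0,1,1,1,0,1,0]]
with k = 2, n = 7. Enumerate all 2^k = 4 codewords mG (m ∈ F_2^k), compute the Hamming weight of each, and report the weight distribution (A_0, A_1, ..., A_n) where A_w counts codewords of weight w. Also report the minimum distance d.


Weight distribution: A_0 = 1, A_2 = 2, A_4 = 1. Minimum distance d = 2.

Enumerate all 2^2 = 4 messages m ∈ F_2^2.
For each, compute codeword c = mG in F_2^7, then tally its weight.
  m = 00 → c = 0000000, weight = 0.
  m = 10 → c = 0101000, weight = 2.
  m = 01 → c = 0111010, weight = 4.
  m = 11 → c = 0010010, weight = 2.
Tally weights:
  weight 0: 1 codewords.
  weight 2: 2 codewords.
  weight 4: 1 codewords.
Minimum distance d = smallest w > 0 with A_w > 0 = 2.
Sanity: Σ A_w = 4 = 2^2 = 4 ✓.


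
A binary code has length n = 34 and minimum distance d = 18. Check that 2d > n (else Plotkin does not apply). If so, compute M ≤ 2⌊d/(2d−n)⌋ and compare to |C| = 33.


Plotkin bound M ≤ 18; given |C| = 33 > bound (violated).

Check applicability: 2d = 36, n = 34.
2d − n = 2 > 0, so Plotkin applies.
Compute d/(2d−n) = 18/2 ≈ 9.0000.
⌊d/(2d−n)⌋ = 9.
Plotkin bound: M ≤ 2·9 = 18.
Given |C| = 33, check: VIOLATED.
This |C| is above the Plotkin bound, so no binary code with n = 34, d = 18 and 33 codewords exists.


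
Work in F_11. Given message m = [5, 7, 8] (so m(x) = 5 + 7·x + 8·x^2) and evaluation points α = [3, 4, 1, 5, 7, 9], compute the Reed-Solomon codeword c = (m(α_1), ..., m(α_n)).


c = [10, 7, 9, 9, 6, 1]

Message polynomial: m(x) = 5 + 7·x + 8·x^2 (mod 11).
For each evaluation point α_i, compute m(α_i) mod 11:
  α_1 = 3: Horner steps 8 → 9 → 10, so m(3) = 10.
  α_2 = 4: Horner steps 8 → 6 → 7, so m(4) = 7.
  α_3 = 1: Horner steps 8 → 4 → 9, so m(1) = 9.
  α_4 = 5: Horner steps 8 → 3 → 9, so m(5) = 9.
  α_5 = 7: Horner steps 8 → 8 → 6, so m(7) = 6.
  α_6 = 9: Horner steps 8 → 2 → 1, so m(9) = 1.
Codeword c = [10, 7, 9, 9, 6, 1] ∈ F_11^6.


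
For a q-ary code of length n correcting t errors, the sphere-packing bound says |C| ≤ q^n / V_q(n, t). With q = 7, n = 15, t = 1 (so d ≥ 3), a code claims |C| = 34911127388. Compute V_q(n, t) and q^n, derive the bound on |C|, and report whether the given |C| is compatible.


V_q(n, t) = 91, q^n = 4747561509943, Hamming bound = 52171005603, |C| = 34911127388 ≤ bound (satisfied).

Step 1: Compute V_q(n, t) = Σ_{j=0}^1 C(n, j) (q−1)^j.
  j = 0: C(15,0)·(6)^0 = 1·1 = 1.
  j = 1: C(15,1)·(6)^1 = 15·6 = 90.
  V_q(n, t) = 1 + 90 = 91.
Step 2: q^n = 7^15 = 4747561509943.
Step 3: Hamming bound ⌊q^n / V_q(n,t)⌋ = ⌊4747561509943/91⌋ = 52171005603.
Step 4: Compare |C| = 34911127388 to 52171005603: satisfied.
The claimed |C| lies below the Hamming bound.


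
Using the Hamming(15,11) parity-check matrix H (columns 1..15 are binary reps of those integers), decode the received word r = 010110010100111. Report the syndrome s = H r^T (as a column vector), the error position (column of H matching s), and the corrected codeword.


s = (1, 1, 0, 1)^T, error position = 13, corrected codeword c = 010110010100011

Compute s = H r^T mod 2 one row at a time:
  s_1 = 1 + 0 + 1 + 0 + 0 + 1 + 1 + 1 = 5 ≡ 1 (mod 2).
  s_2 = 1 + 1 + 0 + 0 + 0 + 1 + 1 + 1 = 5 ≡ 1 (mod 2).
  s_3 = 1 + 0 + 0 + 0 + 1 + 0 + 1 + 1 = 4 ≡ 0 (mod 2).
  s_4 = 0 + 0 + 1 + 0 + 0 + 0 + 1 + 1 = 3 ≡ 1 (mod 2).
s = (1, 1, 0, 1)^T — this equals column 13 of H (binary 1101), so error is at position 13.
Correct: flip bit 13 of r = 010110010100111 to get c = 010110010100011.


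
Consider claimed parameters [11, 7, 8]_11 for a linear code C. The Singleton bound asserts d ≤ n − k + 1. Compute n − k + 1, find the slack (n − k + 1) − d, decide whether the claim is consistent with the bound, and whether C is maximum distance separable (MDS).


Singleton RHS = n − k + 1 = 5, slack = -3, bound violated (no such code; not MDS).

Singleton bound: d ≤ n − k + 1.
Here n = 11, k = 7, so n − k + 1 = 5.
Given d = 8, check d ≤ 5: NO.
Slack = (n − k + 1) − d = -3.
The slack is negative: d = 8 exceeds n − k + 1 = 5 by 3, so the Singleton bound is violated and no linear [11, 7, 8]_11 code can exist. In particular it is not MDS (MDS requires d = n − k + 1 exactly).
Description: the claimed parameters are [11, 7, 8]_11; such a code would be impossible (violates the Singleton bound).


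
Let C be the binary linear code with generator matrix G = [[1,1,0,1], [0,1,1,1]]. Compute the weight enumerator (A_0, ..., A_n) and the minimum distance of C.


Weight distribution: A_0 = 1, A_2 = 1, A_3 = 2. Minimum distance d = 2.

Enumerate all 2^2 = 4 messages m ∈ F_2^2.
For each, compute codeword c = mG in F_2^4, then tally its weight.
  m = 00 → c = 0000, weight = 0.
  m = 10 → c = 1101, weight = 3.
  m = 01 → c = 0111, weight = 3.
  m = 11 → c = 1010, weight = 2.
Tally weights:
  weight 0: 1 codewords.
  weight 2: 1 codewords.
  weight 3: 2 codewords.
Minimum distance d = smallest w > 0 with A_w > 0 = 2.
Sanity: Σ A_w = 4 = 2^2 = 4 ✓.


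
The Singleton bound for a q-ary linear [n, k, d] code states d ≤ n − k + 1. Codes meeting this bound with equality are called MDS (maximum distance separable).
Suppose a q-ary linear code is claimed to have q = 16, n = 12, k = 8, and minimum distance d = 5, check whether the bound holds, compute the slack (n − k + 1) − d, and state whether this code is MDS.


Singleton RHS = n − k + 1 = 5, slack = 0, bound satisfied, MDS.

Singleton bound: d ≤ n − k + 1.
Here n = 12, k = 8, so n − k + 1 = 5.
Given d = 5, check d ≤ 5: YES.
Slack = (n − k + 1) − d = 0.
The code is MDS (slack = 0).
Description: the claimed parameters are [12, 8, 5]_16; such a code would be MDS (meets Singleton bound).


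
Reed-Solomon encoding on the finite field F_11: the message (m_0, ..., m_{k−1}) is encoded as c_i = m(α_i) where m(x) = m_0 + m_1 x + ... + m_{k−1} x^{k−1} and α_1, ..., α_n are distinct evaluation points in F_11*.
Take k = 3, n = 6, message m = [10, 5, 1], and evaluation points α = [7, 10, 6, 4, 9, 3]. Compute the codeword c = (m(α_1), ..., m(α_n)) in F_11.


c = [6, 6, 10, 2, 4, 1]

Message polynomial: m(x) = 10 + 5·x + 1·x^2 (mod 11).
For each evaluation point α_i, compute m(α_i) mod 11:
  α_1 = 7: Horner steps 1 → 1 → 6, so m(7) = 6.
  α_2 = 10: Horner steps 1 → 4 → 6, so m(10) = 6.
  α_3 = 6: Horner steps 1 → 0 → 10, so m(6) = 10.
  α_4 = 4: Horner steps 1 → 9 → 2, so m(4) = 2.
  α_5 = 9: Horner steps 1 → 3 → 4, so m(9) = 4.
  α_6 = 3: Horner steps 1 → 8 → 1, so m(3) = 1.
Codeword c = [6, 6, 10, 2, 4, 1] ∈ F_11^6.


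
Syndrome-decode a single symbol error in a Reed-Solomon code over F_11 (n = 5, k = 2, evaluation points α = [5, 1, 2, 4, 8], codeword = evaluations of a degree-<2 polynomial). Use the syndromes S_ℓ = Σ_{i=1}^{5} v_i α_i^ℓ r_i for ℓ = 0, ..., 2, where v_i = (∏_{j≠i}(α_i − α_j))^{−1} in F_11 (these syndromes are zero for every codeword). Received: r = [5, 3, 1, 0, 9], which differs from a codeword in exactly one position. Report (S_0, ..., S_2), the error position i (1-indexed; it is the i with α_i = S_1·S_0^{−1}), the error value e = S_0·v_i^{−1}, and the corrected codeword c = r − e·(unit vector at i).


S = (1, 1, 1), error at position 2, error magnitude e = 7, c = [5, 7, 1, 0, 9].

Step 1: column multipliers v_i = (∏_{j≠i}(α_i − α_j))^{−1} mod 11.
  i = 1 (α = 5): (5−1)(5−2)(5−4)(5−8) = 4·3·1·(−3) = −36 ≡ 8, so v_1 = 8^{−1} = 7 (mod 11).
  i = 2 (α = 1): (1−5)(1−2)(1−4)(1−8) = (−4)·(−1)·(−3)·(−7) = 84 ≡ 7, so v_2 = 7^{−1} = 8 (mod 11).
  i = 3 (α = 2): (2−5)(2−1)(2−4)(2−8) = (−3)·1·(−2)·(−6) = −36 ≡ 8, so v_3 = 8^{−1} = 7 (mod 11).
  i = 4 (α = 4): (4−5)(4−1)(4−2)(4−8) = (−1)·3·2·(−4) = 24 ≡ 2, so v_4 = 2^{−1} = 6 (mod 11).
  i = 5 (α = 8): (8−5)(8−1)(8−2)(8−4) = 3·7·6·4 = 504 ≡ 9, so v_5 = 9^{−1} = 5 (mod 11).
  v = [7, 8, 7, 6, 5].
Step 2: syndromes of r = [5, 3, 1, 0, 9] (all sums mod 11).
  S_0 = Σ v_i r_i = 7·5 + 8·3 + 7·1 + 6·0 + 5·9 = 111 ≡ 1.
  S_1 = Σ v_i α_i r_i = 7·5·5 + 8·1·3 + 7·2·1 + 6·4·0 + 5·8·9 = 573 ≡ 1.
  α_i^2 mod 11 = [3, 1, 4, 5, 9].
  S_2 = Σ v_i α_i^2 r_i = 7·3·5 + 8·1·3 + 7·4·1 + 6·5·0 + 5·9·9 = 562 ≡ 1.
  S = (1, 1, 1) ≠ 0, so r is not a codeword (an error is present).
Step 3: locate the error. For a single error e at position i, S_ℓ = v_i·e·α_i^ℓ, so α_err = S_1/S_0.
  S_0^{−1} = 1^{−1} = 1 (mod 11), so α_err = 1·1 = 1 ≡ 1 = α_2. Error position i = 2.
  Consistency check: S_2/S_1 = 1·1 = 1 ≡ 1 = α_err ✓ (single-error assumption holds).
Step 4: error magnitude e = S_0/v_2 = S_0·∏_{j≠2}(α_2 − α_j) = 1·7 = 7 ≡ 7 (mod 11).
Step 5: correct position 2: c_2 = r_2 − e = 3 − 7 ≡ 7 (mod 11). Hence c = [5, 7, 1, 0, 9].
  Check: interpolating c through the α_i gives m(x) = 2 + 5·x (degree < 2) with m(α_i) = c_i for every i, so c is indeed a codeword.


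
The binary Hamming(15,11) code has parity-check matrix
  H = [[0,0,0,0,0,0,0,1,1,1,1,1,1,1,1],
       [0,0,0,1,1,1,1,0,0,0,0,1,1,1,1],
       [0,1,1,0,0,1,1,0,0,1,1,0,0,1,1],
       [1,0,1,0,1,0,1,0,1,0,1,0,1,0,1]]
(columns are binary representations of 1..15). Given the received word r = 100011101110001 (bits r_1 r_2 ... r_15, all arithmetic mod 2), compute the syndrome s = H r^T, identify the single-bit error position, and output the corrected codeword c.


s = (0, 0, 1, 0)^T, error position = 2, corrected codeword c = 110011101110001

Compute s = H r^T mod 2 one row at a time:
  s_1 = 0 + 1 + 1 + 1 + 0 + 0 + 0 + 1 = 4 ≡ 0 (mod 2).
  s_2 = 0 + 1 + 1 + 1 + 0 + 0 + 0 + 1 = 4 ≡ 0 (mod 2).
  s_3 = 0 + 0 + 1 + 1 + 1 + 1 + 0 + 1 = 5 ≡ 1 (mod 2).
  s_4 = 1 + 0 + 1 + 1 + 1 + 1 + 0 + 1 = 6 ≡ 0 (mod 2).
s = (0, 0, 1, 0)^T — this equals column 2 of H (binary 0010), so error is at position 2.
Correct: flip bit 2 of r = 100011101110001 to get c = 110011101110001.


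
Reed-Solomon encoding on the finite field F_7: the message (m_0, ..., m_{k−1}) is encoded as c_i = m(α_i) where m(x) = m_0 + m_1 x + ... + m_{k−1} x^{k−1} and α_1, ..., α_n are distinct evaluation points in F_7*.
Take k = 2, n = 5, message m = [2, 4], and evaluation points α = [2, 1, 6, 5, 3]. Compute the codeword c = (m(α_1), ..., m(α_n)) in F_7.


c = [3, 6, 5, 1, 0]

Message polynomial: m(x) = 2 + 4·x (mod 7).
For each evaluation point α_i, compute m(α_i) mod 7:
  α_1 = 2: Horner steps 4 → 3, so m(2) = 3.
  α_2 = 1: Horner steps 4 → 6, so m(1) = 6.
  α_3 = 6: Horner steps 4 → 5, so m(6) = 5.
  α_4 = 5: Horner steps 4 → 1, so m(5) = 1.
  α_5 = 3: Horner steps 4 → 0, so m(3) = 0.
Codeword c = [3, 6, 5, 1, 0] ∈ F_7^5.
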